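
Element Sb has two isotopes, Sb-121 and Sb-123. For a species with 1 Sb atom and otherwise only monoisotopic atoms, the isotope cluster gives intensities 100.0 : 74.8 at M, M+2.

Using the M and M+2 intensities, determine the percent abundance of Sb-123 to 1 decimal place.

If p is the fraction of Sb that is Sb-121, then I(M+2)/I(M) = [C(1,1)·p^0·(1−p)] / p^1 = 1·(1−p)/p = 74.8/100.0 = 0.7480
(1−p)/p = 0.7480/1 = 0.7480  ⇒  p = 1/(1 + 0.7480) = 0.5721
Sb-121: 57.2%, Sb-123: 42.8%.

42.8%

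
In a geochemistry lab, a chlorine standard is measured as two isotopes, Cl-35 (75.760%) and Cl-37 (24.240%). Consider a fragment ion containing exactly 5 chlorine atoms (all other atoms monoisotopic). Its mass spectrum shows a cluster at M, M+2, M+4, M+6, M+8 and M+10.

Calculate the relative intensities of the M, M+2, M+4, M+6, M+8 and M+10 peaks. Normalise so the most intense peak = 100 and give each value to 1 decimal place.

Expanding (0.75760 + 0.24240)^5:
P(M) = 0.75760^5 = 0.249574
P(M+2) = 5 × 0.75760^4 × 0.24240^1 = 0.399266
P(M+4) = 10 × 0.75760^3 × 0.24240^2 = 0.255497
P(M+6) = 10 × 0.75760^2 × 0.24240^3 = 0.081748
P(M+8) = 5 × 0.75760^1 × 0.24240^4 = 0.013078
P(M+10) = 0.24240^5 = 0.000837
The M+2 peak is largest (0.399266); scaling to 100 gives 62.5 : 100.0 : 64.0 : 20.5 : 3.3 : 0.2.

62.5 : 100.0 : 64.0 : 20.5 : 3.3 : 0.2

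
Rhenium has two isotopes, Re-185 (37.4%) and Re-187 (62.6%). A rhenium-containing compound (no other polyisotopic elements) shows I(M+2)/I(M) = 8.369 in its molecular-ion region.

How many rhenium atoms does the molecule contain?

5

With n Re atoms, P(M+2)/P(M) = C(n,1)·p^(n−1)q / p^n = n·q/p = n · 0.626/0.374.
n = 8.369 × 0.374/0.626 = 5.00 ≈ 5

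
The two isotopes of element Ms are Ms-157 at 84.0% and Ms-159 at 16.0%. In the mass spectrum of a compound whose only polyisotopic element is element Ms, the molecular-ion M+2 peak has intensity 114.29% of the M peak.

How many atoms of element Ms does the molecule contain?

With n Ms atoms, P(M+2)/P(M) = C(n,1)·p^(n−1)q / p^n = n·q/p = n · 0.160/0.840.
n = 1.1429 × 0.840/0.160 = 6.00 ≈ 6

6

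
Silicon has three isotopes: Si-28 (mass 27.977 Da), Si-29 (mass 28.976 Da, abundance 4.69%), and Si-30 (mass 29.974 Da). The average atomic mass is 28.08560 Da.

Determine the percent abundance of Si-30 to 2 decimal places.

The remaining 95.31% is split between Si-28 (fraction x) and Si-30 (fraction 0.9531 − x).
Substituting: 27.977x + 29.974(0.9531 − x) = 26.7266256
(27.977 − 29.974)x = -1.8415938  ⇒  x = 0.92218, y = 0.03092
Si-28: 92.22%, Si-30: 3.09%.

3.09%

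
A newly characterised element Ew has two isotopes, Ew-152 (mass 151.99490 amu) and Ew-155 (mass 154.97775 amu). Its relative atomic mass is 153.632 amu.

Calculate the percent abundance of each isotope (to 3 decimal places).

Ew-152: 45.116%, Ew-155: 54.884%

With x = fraction of Ew-152 (so Ew-155 is 1 − x):
151.99490·x + 154.97775·(1 − x) = 153.632
(151.99490 − 154.97775)·x = 153.632 − 154.97775
x = -1.34575 / -2.98285 = 0.45116 → 45.116% Ew-152, 54.884% Ew-155.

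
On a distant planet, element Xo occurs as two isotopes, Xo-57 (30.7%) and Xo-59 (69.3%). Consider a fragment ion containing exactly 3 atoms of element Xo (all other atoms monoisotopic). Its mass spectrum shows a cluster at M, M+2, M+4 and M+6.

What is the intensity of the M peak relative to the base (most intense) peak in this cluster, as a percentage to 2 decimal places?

6.54%

(0.307 + 0.693)^3 gives M 0.0289, M+2 0.1959, M+4 0.4423, M+6 0.3328; the largest is M+4.
P(M+4) = C(3,2) × 0.307^1 × 0.693^2 = 3 × 0.3070 × 0.480249 = 0.442309 (base)
P(M) = C(3,0) × 0.307^3 × 0.693^0 = 1 × 0.02893444 × 1.0000 = 0.028934
Relative intensity = 0.028934 / 0.442309 × 100 = 6.54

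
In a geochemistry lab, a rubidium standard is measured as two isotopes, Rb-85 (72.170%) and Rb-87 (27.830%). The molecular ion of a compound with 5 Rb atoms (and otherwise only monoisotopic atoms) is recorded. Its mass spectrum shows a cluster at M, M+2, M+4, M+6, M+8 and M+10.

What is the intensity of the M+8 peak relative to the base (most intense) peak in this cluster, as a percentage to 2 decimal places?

Binomial terms of (0.72170 + 0.27830)^5: M 0.1958, M+2 0.3775, M+4 0.2911, M+6 0.1123, M+8 0.0216, M+10 0.0017 → M+2 is the base peak.
P(M+2) = C(5,1) × 0.72170^4 × 0.27830^1 = 5 × 0.27128565 × 0.2783 = 0.377494 (base)
P(M+8) = C(5,4) × 0.72170^1 × 0.27830^4 = 5 × 0.7217 × 0.00599864 = 0.021646
Relative intensity = 0.021646 / 0.377494 × 100 = 5.73

5.73%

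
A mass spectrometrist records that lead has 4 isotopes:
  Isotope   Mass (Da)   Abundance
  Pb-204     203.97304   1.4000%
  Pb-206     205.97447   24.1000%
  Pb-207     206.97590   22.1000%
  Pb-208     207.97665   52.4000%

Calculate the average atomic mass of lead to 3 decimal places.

207.217 Da

Average mass = Σ (abundance × isotope mass) = 0.014000 × 203.97304 + 0.241000 × 205.97447 + 0.221000 × 206.97590 + 0.524000 × 207.97665
= 2.855623 + 49.639847 + 45.741674 + 108.979765 = 207.216909 Da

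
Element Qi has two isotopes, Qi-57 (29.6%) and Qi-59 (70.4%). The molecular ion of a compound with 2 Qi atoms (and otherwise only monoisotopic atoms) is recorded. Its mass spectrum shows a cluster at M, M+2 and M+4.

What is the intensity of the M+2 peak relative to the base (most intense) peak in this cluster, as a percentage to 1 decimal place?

84.1%

(0.296 + 0.704)^2 gives M 0.0876, M+2 0.4168, M+4 0.4956; the largest is M+4.
P(M+4) = C(2,2) × 0.296^0 × 0.704^2 = 1 × 1.0000 × 0.495616 = 0.495616 (base)
P(M+2) = C(2,1) × 0.296^1 × 0.704^1 = 2 × 0.2960 × 0.7040 = 0.416768
Relative intensity = 0.416768 / 0.495616 × 100 = 84.1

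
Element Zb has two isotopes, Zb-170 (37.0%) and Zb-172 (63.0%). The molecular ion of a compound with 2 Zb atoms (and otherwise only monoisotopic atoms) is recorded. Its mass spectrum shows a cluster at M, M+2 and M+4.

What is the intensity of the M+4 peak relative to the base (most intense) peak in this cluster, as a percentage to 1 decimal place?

85.1%

Binomial terms of (0.370 + 0.630)^2: M 0.1369, M+2 0.4662, M+4 0.3969 → M+2 is the base peak.
P(M+2) = C(2,1) × 0.370^1 × 0.630^1 = 2 × 0.3700 × 0.6300 = 0.466200 (base)
P(M+4) = C(2,2) × 0.370^0 × 0.630^2 = 1 × 1.0000 × 0.3969 = 0.396900
Relative intensity = 0.396900 / 0.466200 × 100 = 85.1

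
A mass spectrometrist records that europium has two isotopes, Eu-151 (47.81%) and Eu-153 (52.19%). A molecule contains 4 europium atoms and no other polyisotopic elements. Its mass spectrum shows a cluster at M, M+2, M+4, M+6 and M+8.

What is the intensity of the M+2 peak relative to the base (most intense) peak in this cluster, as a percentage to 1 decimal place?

Term probabilities: M 0.0522, M+2 0.2281, M+4 0.3736, M+6 0.2719, M+8 0.0742. Base peak = M+4.
P(M+4) = C(4,2) × 0.4781^2 × 0.5219^2 = 6 × 0.22857961 × 0.27237961 = 0.373563 (base)
P(M+2) = C(4,1) × 0.4781^3 × 0.5219^1 = 4 × 0.10928391 × 0.5219 = 0.228141
Relative intensity = 0.228141 / 0.373563 × 100 = 61.1

61.1%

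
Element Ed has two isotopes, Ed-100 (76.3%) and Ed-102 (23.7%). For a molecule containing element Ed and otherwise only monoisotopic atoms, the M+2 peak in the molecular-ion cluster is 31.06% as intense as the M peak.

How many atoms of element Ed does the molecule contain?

For n independent Ed atoms, I(M+2)/I(M) = n · (abundance Ed-102) / (abundance Ed-100) = n · 0.237/0.763.
n = 0.3106 × 0.763/0.237 = 1.00 ≈ 1

1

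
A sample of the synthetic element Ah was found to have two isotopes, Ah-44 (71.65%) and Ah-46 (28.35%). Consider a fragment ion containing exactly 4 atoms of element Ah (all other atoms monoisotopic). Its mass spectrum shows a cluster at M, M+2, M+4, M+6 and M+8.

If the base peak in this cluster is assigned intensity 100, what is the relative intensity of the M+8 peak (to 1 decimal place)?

1.5

Binomial terms of (0.7165 + 0.2835)^4: M 0.2636, M+2 0.4171, M+4 0.2476, M+6 0.0653, M+8 0.0065 → M+2 is the base peak.
P(M+2) = C(4,1) × 0.7165^3 × 0.2835^1 = 4 × 0.36783122 × 0.2835 = 0.417121 (base)
P(M+8) = C(4,4) × 0.7165^0 × 0.2835^4 = 1 × 1.0000 × 0.0064597 = 0.006460
Relative intensity = 0.006460 / 0.417121 × 100 = 1.5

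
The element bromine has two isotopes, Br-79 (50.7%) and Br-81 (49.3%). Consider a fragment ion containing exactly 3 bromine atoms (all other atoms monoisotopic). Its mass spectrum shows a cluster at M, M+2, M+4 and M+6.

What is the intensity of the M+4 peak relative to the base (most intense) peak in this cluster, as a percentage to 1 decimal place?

97.2%

(0.507 + 0.493)^3 gives M 0.1303, M+2 0.3802, M+4 0.3697, M+6 0.1198; the largest is M+2.
P(M+2) = C(3,1) × 0.507^2 × 0.493^1 = 3 × 0.257049 × 0.4930 = 0.380175 (base)
P(M+4) = C(3,2) × 0.507^1 × 0.493^2 = 3 × 0.5070 × 0.243049 = 0.369678
Relative intensity = 0.369678 / 0.380175 × 100 = 97.2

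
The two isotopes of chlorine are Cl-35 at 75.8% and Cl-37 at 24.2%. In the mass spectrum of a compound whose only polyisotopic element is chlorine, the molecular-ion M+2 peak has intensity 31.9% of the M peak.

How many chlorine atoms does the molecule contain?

The M+2/M ratio from n Cl atoms is n · q/p = n · 0.242/0.758.
n = 0.319 × 0.758/0.242 = 1.00 ≈ 1

1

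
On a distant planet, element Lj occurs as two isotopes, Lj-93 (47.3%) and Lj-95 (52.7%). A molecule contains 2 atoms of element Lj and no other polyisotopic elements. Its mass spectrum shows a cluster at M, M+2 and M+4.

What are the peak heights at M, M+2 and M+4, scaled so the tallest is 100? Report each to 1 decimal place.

The 2 Lj atoms are independent, so intensities follow the terms of (0.473 + 0.527)^2.
P(M) = 0.473^2 = 0.223729
P(M+2) = 2 × 0.473^1 × 0.527^1 = 0.498542
P(M+4) = 0.527^2 = 0.277729
The M+2 peak is largest (0.498542); scaling to 100 gives 44.9 : 100.0 : 55.7.

44.9 : 100.0 : 55.7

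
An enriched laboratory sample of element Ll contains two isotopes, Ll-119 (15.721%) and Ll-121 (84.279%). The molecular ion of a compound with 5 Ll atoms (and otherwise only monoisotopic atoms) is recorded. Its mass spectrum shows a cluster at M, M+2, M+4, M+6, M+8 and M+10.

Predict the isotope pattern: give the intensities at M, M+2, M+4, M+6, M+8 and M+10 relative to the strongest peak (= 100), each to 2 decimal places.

Expanding (0.15721 + 0.84279)^5:
P(M) = 0.15721^5 = 0.000096
P(M+2) = 5 × 0.15721^4 × 0.84279^1 = 0.002574
P(M+4) = 10 × 0.15721^3 × 0.84279^2 = 0.027598
P(M+6) = 10 × 0.15721^2 × 0.84279^3 = 0.147951
P(M+8) = 5 × 0.15721^1 × 0.84279^4 = 0.396577
P(M+10) = 0.84279^5 = 0.425204
The M+10 peak is largest (0.425204); scaling to 100 gives 0.02 : 0.61 : 6.49 : 34.80 : 93.27 : 100.00.

0.02 : 0.61 : 6.49 : 34.80 : 93.27 : 100.00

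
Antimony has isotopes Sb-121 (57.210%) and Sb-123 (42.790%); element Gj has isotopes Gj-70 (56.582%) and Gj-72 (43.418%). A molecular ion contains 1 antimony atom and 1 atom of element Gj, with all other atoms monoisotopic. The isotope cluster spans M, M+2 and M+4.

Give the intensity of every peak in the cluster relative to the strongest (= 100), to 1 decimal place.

Antimony pattern (n=1): 0.5721 : 0.4279
Element Gj pattern (n=1): 0.56582 : 0.43418
Convolve the two distributions (both contribute in 2-u steps):
  M: 0.5721×0.56582 = 0.323706
  M+2: 0.5721×0.43418 + 0.4279×0.56582 = 0.490509
  M+4: 0.4279×0.43418 = 0.185786
Scale to base peak (0.490509) = 100: 66.0 : 100.0 : 37.9

66.0 : 100.0 : 37.9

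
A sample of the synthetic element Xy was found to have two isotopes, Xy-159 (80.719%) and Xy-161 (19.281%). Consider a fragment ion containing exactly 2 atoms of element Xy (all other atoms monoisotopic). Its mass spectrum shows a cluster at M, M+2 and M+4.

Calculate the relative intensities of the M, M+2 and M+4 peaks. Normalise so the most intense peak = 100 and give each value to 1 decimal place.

100.0 : 47.8 : 5.7

Each Xy atom is independently Xy-159 (p = 0.80719) or Xy-161 (q = 0.19281); the cluster is the binomial expansion (p + q)^2.
P(M) = 0.80719^2 = 0.651556
P(M+2) = 2 × 0.80719^1 × 0.19281^1 = 0.311269
P(M+4) = 0.19281^2 = 0.037176
The M peak is largest (0.651556); scaling to 100 gives 100.0 : 47.8 : 5.7.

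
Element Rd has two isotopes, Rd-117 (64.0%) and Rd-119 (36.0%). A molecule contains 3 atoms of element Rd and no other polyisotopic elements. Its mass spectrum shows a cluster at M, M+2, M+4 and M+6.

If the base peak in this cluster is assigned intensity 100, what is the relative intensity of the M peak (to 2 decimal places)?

Binomial terms of (0.640 + 0.360)^3: M 0.2621, M+2 0.4424, M+4 0.2488, M+6 0.0467 → M+2 is the base peak.
P(M+2) = C(3,1) × 0.640^2 × 0.360^1 = 3 × 0.4096 × 0.3600 = 0.442368 (base)
P(M) = C(3,0) × 0.640^3 × 0.360^0 = 1 × 0.262144 × 1.0000 = 0.262144
Relative intensity = 0.262144 / 0.442368 × 100 = 59.26

59.26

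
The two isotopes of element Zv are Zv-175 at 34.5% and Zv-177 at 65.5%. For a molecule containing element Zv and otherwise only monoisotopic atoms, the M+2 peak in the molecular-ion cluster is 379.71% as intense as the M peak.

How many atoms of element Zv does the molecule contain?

2

With n Zv atoms, P(M+2)/P(M) = C(n,1)·p^(n−1)q / p^n = n·q/p = n · 0.655/0.345.
n = 3.7971 × 0.345/0.655 = 2.00 ≈ 2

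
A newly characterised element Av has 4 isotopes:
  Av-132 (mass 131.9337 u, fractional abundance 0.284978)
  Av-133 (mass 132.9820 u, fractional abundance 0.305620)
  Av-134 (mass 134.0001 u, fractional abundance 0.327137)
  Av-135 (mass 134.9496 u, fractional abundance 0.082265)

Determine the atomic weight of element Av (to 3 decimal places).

Weight each isotope mass by its fractional abundance: 0.284978 × 131.9337 + 0.305620 × 132.9820 + 0.327137 × 134.0001 + 0.082265 × 134.9496
= 37.59820 + 40.64196 + 43.83639 + 11.10163 = 133.17818 u

133.178 u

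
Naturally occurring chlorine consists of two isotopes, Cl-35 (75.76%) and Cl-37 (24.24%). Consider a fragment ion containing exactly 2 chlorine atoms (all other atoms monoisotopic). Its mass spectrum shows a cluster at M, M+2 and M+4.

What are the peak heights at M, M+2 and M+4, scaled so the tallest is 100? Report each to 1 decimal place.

The 2 Cl atoms are independent, so intensities follow the terms of (0.7576 + 0.2424)^2.
P(M) = 0.7576^2 = 0.573958
P(M+2) = 2 × 0.7576^1 × 0.2424^1 = 0.367284
P(M+4) = 0.2424^2 = 0.058758
The M peak is largest (0.573958); scaling to 100 gives 100.0 : 64.0 : 10.2.

100.0 : 64.0 : 10.2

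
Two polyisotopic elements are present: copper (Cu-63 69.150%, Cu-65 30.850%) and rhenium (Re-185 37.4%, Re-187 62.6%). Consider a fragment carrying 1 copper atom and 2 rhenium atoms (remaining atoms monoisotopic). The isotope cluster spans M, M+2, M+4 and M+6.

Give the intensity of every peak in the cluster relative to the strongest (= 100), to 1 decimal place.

Copper pattern (n=1): 0.6915 : 0.3085
Rhenium pattern (n=2): 0.139876 : 0.468248 : 0.391876
Convolve the two distributions (both contribute in 2-u steps):
  M: 0.6915×0.139876 = 0.096724
  M+2: 0.6915×0.468248 + 0.3085×0.139876 = 0.366945
  M+4: 0.6915×0.391876 + 0.3085×0.468248 = 0.415437
  M+6: 0.3085×0.391876 = 0.120894
Scale to base peak (0.415437) = 100: 23.3 : 88.3 : 100.0 : 29.1

23.3 : 88.3 : 100.0 : 29.1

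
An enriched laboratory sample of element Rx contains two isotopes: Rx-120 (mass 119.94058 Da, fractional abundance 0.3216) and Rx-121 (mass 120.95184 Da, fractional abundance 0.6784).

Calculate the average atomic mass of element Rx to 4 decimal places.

120.6266 Da

Average mass = Σ (abundance × isotope mass) = 0.3216 × 119.94058 + 0.6784 × 120.95184
= 38.572891 + 82.053728 = 120.626619 Da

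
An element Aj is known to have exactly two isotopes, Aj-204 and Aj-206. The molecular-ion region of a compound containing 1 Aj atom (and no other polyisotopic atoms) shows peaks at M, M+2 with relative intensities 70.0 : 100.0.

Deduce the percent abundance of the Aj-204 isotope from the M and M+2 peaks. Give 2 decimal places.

41.18%

Write p for the Aj-204 fraction. I(M+2)/I(M) = [C(1,1)·p^0·(1−p)] / p^1 = 1·(1−p)/p = 100.0/70.0 = 1.4286
(1−p)/p = 1.4286/1 = 1.4286  ⇒  p = 1/(1 + 1.4286) = 0.4118
Aj-204: 41.18%, Aj-206: 58.82%.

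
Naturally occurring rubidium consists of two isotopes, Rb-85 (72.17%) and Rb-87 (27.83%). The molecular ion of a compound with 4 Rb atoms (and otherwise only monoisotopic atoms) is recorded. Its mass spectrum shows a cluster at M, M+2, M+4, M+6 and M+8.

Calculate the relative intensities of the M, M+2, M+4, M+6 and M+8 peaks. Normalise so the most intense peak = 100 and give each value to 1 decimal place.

64.8 : 100.0 : 57.8 : 14.9 : 1.4

Each Rb atom is independently Rb-85 (p = 0.7217) or Rb-87 (q = 0.2783); the cluster is the binomial expansion (p + q)^4.
P(M) = 0.7217^4 = 0.271286
P(M+2) = 4 × 0.7217^3 × 0.2783^1 = 0.418450
P(M+4) = 6 × 0.7217^2 × 0.2783^2 = 0.242042
P(M+6) = 4 × 0.7217^1 × 0.2783^3 = 0.062224
P(M+8) = 0.2783^4 = 0.005999
The M+2 peak is largest (0.418450); scaling to 100 gives 64.8 : 100.0 : 57.8 : 14.9 : 1.4.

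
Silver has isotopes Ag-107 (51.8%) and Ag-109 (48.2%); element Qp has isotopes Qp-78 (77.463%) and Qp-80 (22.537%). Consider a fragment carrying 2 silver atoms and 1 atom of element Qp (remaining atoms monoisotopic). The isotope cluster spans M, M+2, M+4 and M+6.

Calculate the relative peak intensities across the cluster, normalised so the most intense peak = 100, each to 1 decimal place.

Silver pattern (n=2): 0.268324 : 0.499352 : 0.232324
Element Qp pattern (n=1): 0.77463 : 0.22537
Convolve the two distributions (both contribute in 2-u steps):
  M: 0.268324×0.77463 = 0.207852
  M+2: 0.268324×0.22537 + 0.499352×0.77463 = 0.447285
  M+4: 0.499352×0.22537 + 0.232324×0.77463 = 0.292504
  M+6: 0.232324×0.22537 = 0.052359
Scale to base peak (0.447285) = 100: 46.5 : 100.0 : 65.4 : 11.7

46.5 : 100.0 : 65.4 : 11.7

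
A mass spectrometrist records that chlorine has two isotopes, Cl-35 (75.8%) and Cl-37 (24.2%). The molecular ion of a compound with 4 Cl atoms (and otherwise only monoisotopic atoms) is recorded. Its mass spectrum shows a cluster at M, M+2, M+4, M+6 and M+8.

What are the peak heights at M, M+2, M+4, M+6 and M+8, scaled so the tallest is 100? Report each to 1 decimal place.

78.3 : 100.0 : 47.9 : 10.2 : 0.8

Each Cl atom is independently Cl-35 (p = 0.758) or Cl-37 (q = 0.242); the cluster is the binomial expansion (p + q)^4.
P(M) = 0.758^4 = 0.330124
P(M+2) = 4 × 0.758^3 × 0.242^1 = 0.421583
P(M+4) = 6 × 0.758^2 × 0.242^2 = 0.201893
P(M+6) = 4 × 0.758^1 × 0.242^3 = 0.042971
P(M+8) = 0.242^4 = 0.003430
The M+2 peak is largest (0.421583); scaling to 100 gives 78.3 : 100.0 : 47.9 : 10.2 : 0.8.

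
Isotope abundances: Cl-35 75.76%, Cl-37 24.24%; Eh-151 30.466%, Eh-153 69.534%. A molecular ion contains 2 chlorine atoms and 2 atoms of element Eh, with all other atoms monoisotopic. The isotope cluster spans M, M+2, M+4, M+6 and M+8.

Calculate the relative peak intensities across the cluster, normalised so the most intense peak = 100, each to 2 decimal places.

12.15 : 63.22 : 100.00 : 46.17 : 6.48

Chlorine pattern (n=2): 0.57395776 : 0.36728448 : 0.05875776
Element Eh pattern (n=2): 0.09281772 : 0.42368457 : 0.48349772
Convolve the two distributions (both contribute in 2-u steps):
  M: 0.57395776×0.09281772 = 0.053273
  M+2: 0.57395776×0.42368457 + 0.36728448×0.09281772 = 0.277268
  M+4: 0.57395776×0.48349772 + 0.36728448×0.42368457 + 0.05875776×0.09281772 = 0.438574
  M+6: 0.36728448×0.48349772 + 0.05875776×0.42368457 = 0.202476
  M+8: 0.05875776×0.48349772 = 0.028409
Scale to base peak (0.438574) = 100: 12.15 : 63.22 : 100.00 : 46.17 : 6.48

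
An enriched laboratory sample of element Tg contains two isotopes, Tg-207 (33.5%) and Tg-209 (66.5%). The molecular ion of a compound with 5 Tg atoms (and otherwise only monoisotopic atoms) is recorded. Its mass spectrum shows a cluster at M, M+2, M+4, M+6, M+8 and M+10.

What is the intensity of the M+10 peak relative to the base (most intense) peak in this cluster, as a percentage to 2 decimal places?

39.41%

Term probabilities: M 0.0042, M+2 0.0419, M+4 0.1663, M+6 0.3300, M+8 0.3276, M+10 0.1300. Base peak = M+6.
P(M+6) = C(5,3) × 0.335^2 × 0.665^3 = 10 × 0.112225 × 0.29407963 = 0.330031 (base)
P(M+10) = C(5,5) × 0.335^0 × 0.665^5 = 1 × 1.0000 × 0.13004936 = 0.130049
Relative intensity = 0.130049 / 0.330031 × 100 = 39.41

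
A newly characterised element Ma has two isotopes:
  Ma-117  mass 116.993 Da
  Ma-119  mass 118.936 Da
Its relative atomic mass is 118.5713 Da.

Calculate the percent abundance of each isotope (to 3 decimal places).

Ma-117: 18.770%, Ma-119: 81.230%

Writing the weighted mean with unknown fraction x of Ma-117:
116.993·x + 118.936·(1 − x) = 118.5713
(116.993 − 118.936)·x = 118.5713 − 118.936
x = -0.3647 / -1.943 = 0.18770 → 18.770% Ma-117, 81.230% Ma-119.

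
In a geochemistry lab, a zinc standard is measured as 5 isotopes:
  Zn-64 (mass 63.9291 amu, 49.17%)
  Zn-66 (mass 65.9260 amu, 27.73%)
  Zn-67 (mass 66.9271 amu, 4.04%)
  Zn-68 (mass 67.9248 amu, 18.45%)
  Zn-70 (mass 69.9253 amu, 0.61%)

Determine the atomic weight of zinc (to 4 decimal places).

65.3777 amu

Average mass = Σ (abundance × isotope mass) = 0.4917 × 63.9291 + 0.2773 × 65.9260 + 0.0404 × 66.9271 + 0.1845 × 67.9248 + 0.0061 × 69.9253
= 31.43394 + 18.28128 + 2.70385 + 12.53213 + 0.42654 = 65.37774 amu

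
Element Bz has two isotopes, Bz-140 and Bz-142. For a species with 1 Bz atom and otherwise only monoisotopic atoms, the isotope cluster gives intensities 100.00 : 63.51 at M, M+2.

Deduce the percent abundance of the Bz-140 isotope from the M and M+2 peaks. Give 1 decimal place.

Write p for the Bz-140 fraction. I(M+2)/I(M) = [C(1,1)·p^0·(1−p)] / p^1 = 1·(1−p)/p = 63.51/100.00 = 0.6351
(1−p)/p = 0.6351/1 = 0.6351  ⇒  p = 1/(1 + 0.6351) = 0.6116
Bz-140: 61.2%, Bz-142: 38.8%.

61.2%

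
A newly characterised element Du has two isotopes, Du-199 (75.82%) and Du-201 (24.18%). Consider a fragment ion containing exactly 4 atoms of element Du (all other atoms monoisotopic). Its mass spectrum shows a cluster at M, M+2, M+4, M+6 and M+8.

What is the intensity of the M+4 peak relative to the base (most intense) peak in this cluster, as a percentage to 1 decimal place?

47.8%

Binomial terms of (0.7582 + 0.2418)^4: M 0.3305, M+2 0.4216, M+4 0.2017, M+6 0.0429, M+8 0.0034 → M+2 is the base peak.
P(M+2) = C(4,1) × 0.7582^3 × 0.2418^1 = 4 × 0.43586434 × 0.2418 = 0.421568 (base)
P(M+4) = C(4,2) × 0.7582^2 × 0.2418^2 = 6 × 0.57486724 × 0.05846724 = 0.201665
Relative intensity = 0.201665 / 0.421568 × 100 = 47.8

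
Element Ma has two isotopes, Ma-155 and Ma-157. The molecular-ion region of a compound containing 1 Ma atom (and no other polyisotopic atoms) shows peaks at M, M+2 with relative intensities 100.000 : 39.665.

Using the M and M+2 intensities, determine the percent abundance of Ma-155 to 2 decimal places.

Write p for the Ma-155 fraction. I(M+2)/I(M) = [C(1,1)·p^0·(1−p)] / p^1 = 1·(1−p)/p = 39.665/100.000 = 0.3967
(1−p)/p = 0.3967/1 = 0.3967  ⇒  p = 1/(1 + 0.3967) = 0.7160
Ma-155: 71.60%, Ma-157: 28.40%.

71.60%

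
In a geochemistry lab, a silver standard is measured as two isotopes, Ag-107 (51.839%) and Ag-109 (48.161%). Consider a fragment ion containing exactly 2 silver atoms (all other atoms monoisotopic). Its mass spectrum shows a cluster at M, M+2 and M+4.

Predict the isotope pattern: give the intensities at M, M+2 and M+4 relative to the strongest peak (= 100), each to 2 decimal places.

Each Ag atom is independently Ag-107 (p = 0.51839) or Ag-109 (q = 0.48161); the cluster is the binomial expansion (p + q)^2.
P(M) = 0.51839^2 = 0.268728
P(M+2) = 2 × 0.51839^1 × 0.48161^1 = 0.499324
P(M+4) = 0.48161^2 = 0.231948
The M+2 peak is largest (0.499324); scaling to 100 gives 53.82 : 100.00 : 46.45.

53.82 : 100.00 : 46.45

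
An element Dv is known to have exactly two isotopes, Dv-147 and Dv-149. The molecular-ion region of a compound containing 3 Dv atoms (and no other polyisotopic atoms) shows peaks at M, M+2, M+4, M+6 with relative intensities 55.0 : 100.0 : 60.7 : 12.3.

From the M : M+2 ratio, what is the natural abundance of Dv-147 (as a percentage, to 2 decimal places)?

Let p = fractional abundance of Dv-147. I(M+2)/I(M) = [C(3,1)·p^2·(1−p)] / p^3 = 3·(1−p)/p = 100.0/55.0 = 1.8182
(1−p)/p = 1.8182/3 = 0.6061  ⇒  p = 1/(1 + 0.6061) = 0.6226
Dv-147: 62.26%, Dv-149: 37.74%.

62.26%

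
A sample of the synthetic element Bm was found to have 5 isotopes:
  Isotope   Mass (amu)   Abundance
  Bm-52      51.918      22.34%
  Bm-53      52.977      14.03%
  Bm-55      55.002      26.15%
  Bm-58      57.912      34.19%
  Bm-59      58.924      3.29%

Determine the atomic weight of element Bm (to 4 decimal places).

The abundance-weighted mean is 0.2234 × 51.918 + 0.1403 × 52.977 + 0.2615 × 55.002 + 0.3419 × 57.912 + 0.0329 × 58.924
= 11.59848 + 7.43267 + 14.38302 + 19.80011 + 1.93860 = 55.15288 amu

55.1529 amu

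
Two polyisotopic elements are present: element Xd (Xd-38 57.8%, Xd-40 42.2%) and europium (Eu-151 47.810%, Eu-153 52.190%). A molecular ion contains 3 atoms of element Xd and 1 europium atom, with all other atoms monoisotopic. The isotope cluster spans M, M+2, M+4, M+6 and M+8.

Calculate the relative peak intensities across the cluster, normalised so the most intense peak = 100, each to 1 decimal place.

25.1 : 82.3 : 100.0 : 53.5 : 10.6

Element Xd pattern (n=3): 0.19310055 : 0.42295034 : 0.30879766 : 0.07515145
Europium pattern (n=1): 0.4781 : 0.5219
Convolve the two distributions (both contribute in 2-u steps):
  M: 0.19310055×0.4781 = 0.092321
  M+2: 0.19310055×0.5219 + 0.42295034×0.4781 = 0.302992
  M+4: 0.42295034×0.5219 + 0.30879766×0.4781 = 0.368374
  M+6: 0.30879766×0.5219 + 0.07515145×0.4781 = 0.197091
  M+8: 0.07515145×0.5219 = 0.039222
Scale to base peak (0.368374) = 100: 25.1 : 82.3 : 100.0 : 53.5 : 10.6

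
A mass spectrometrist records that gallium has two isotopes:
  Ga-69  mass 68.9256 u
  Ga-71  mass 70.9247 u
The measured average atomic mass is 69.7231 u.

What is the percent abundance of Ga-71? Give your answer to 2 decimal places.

Let x be the fractional abundance of Ga-69; then Ga-71 has abundance 1 − x.
68.9256·x + 70.9247·(1 − x) = 69.7231
(68.9256 − 70.9247)·x = 69.7231 − 70.9247
x = -1.2016 / -1.9991 = 0.60107 → 60.11% Ga-69, 39.89% Ga-71.

39.89%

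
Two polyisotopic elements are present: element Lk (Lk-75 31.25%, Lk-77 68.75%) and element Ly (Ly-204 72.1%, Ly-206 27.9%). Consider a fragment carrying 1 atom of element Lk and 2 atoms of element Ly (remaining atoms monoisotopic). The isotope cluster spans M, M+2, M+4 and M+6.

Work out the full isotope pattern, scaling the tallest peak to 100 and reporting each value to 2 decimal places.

33.63 : 100.00 : 62.29 : 11.08

Element Lk pattern (n=1): 0.3125 : 0.6875
Element Ly pattern (n=2): 0.519841 : 0.402318 : 0.077841
Convolve the two distributions (both contribute in 2-u steps):
  M: 0.3125×0.519841 = 0.162450
  M+2: 0.3125×0.402318 + 0.6875×0.519841 = 0.483115
  M+4: 0.3125×0.077841 + 0.6875×0.402318 = 0.300919
  M+6: 0.6875×0.077841 = 0.053516
Scale to base peak (0.483115) = 100: 33.63 : 100.00 : 62.29 : 11.08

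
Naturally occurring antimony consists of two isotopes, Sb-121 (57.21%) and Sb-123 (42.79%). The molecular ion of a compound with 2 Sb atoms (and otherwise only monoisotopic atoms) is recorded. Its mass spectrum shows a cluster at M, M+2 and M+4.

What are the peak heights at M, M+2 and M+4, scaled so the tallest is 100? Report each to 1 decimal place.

Expanding (0.5721 + 0.4279)^2:
P(M) = 0.5721^2 = 0.327298
P(M+2) = 2 × 0.5721^1 × 0.4279^1 = 0.489603
P(M+4) = 0.4279^2 = 0.183098
The M+2 peak is largest (0.489603); scaling to 100 gives 66.8 : 100.0 : 37.4.

66.8 : 100.0 : 37.4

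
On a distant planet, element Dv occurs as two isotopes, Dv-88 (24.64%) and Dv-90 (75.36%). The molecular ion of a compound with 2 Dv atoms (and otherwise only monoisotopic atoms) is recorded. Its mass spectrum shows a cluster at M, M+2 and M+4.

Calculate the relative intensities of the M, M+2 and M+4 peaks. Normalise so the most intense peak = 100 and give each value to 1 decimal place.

10.7 : 65.4 : 100.0

The 2 Dv atoms are independent, so intensities follow the terms of (0.2464 + 0.7536)^2.
P(M) = 0.2464^2 = 0.060713
P(M+2) = 2 × 0.2464^1 × 0.7536^1 = 0.371374
P(M+4) = 0.7536^2 = 0.567913
The M+4 peak is largest (0.567913); scaling to 100 gives 10.7 : 65.4 : 100.0.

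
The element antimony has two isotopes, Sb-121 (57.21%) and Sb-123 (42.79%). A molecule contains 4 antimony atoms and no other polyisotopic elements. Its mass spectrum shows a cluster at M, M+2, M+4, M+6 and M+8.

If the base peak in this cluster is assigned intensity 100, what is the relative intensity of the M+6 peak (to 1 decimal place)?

Binomial terms of (0.5721 + 0.4279)^4: M 0.1071, M+2 0.3205, M+4 0.3596, M+6 0.1793, M+8 0.0335 → M+4 is the base peak.
P(M+4) = C(4,2) × 0.5721^2 × 0.4279^2 = 6 × 0.32729841 × 0.18309841 = 0.359567 (base)
P(M+6) = C(4,3) × 0.5721^1 × 0.4279^3 = 4 × 0.5721 × 0.07834781 = 0.179291
Relative intensity = 0.179291 / 0.359567 × 100 = 49.9

49.9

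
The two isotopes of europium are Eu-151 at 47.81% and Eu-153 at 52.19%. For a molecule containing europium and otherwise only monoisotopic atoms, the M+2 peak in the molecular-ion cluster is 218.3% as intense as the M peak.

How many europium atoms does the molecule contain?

With n Eu atoms, P(M+2)/P(M) = C(n,1)·p^(n−1)q / p^n = n·q/p = n · 0.5219/0.4781.
n = 2.183 × 0.4781/0.5219 = 2.00 ≈ 2

2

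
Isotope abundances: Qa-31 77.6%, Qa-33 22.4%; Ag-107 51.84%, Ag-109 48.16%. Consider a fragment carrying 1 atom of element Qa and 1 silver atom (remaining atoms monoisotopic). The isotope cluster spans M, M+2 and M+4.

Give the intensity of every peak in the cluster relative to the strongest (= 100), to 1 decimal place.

82.1 : 100.0 : 22.0

Element Qa pattern (n=1): 0.7760 : 0.2240
Silver pattern (n=1): 0.5184 : 0.4816
Convolve the two distributions (both contribute in 2-u steps):
  M: 0.7760×0.5184 = 0.402278
  M+2: 0.7760×0.4816 + 0.2240×0.5184 = 0.489843
  M+4: 0.2240×0.4816 = 0.107878
Scale to base peak (0.489843) = 100: 82.1 : 100.0 : 22.0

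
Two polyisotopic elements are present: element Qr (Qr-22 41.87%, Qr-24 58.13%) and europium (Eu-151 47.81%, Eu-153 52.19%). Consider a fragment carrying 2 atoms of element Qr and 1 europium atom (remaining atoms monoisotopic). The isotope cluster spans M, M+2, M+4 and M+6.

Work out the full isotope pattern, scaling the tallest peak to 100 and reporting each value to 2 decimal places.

Element Qr pattern (n=2): 0.17530969 : 0.48678062 : 0.33790969
Europium pattern (n=1): 0.4781 : 0.5219
Convolve the two distributions (both contribute in 2-u steps):
  M: 0.17530969×0.4781 = 0.083816
  M+2: 0.17530969×0.5219 + 0.48678062×0.4781 = 0.324224
  M+4: 0.48678062×0.5219 + 0.33790969×0.4781 = 0.415605
  M+6: 0.33790969×0.5219 = 0.176355
Scale to base peak (0.415605) = 100: 20.17 : 78.01 : 100.00 : 42.43

20.17 : 78.01 : 100.00 : 42.43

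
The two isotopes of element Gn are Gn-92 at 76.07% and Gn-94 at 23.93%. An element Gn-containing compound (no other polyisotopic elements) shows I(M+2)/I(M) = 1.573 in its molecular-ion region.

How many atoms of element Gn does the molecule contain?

5

The M+2/M ratio from n Gn atoms is n · q/p = n · 0.2393/0.7607.
n = 1.573 × 0.7607/0.2393 = 5.00 ≈ 5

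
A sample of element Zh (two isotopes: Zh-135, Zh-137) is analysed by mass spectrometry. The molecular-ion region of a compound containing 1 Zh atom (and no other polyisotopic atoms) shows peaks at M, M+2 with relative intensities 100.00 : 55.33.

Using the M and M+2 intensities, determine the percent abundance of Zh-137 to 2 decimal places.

35.62%

Let p = fractional abundance of Zh-135. I(M+2)/I(M) = [C(1,1)·p^0·(1−p)] / p^1 = 1·(1−p)/p = 55.33/100.00 = 0.5533
(1−p)/p = 0.5533/1 = 0.5533  ⇒  p = 1/(1 + 0.5533) = 0.6438
Zh-135: 64.38%, Zh-137: 35.62%.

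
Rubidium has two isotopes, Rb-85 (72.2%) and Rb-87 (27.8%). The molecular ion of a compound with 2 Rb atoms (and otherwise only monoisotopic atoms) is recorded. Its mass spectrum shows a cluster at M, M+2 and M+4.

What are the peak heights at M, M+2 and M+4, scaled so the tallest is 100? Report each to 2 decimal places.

100.00 : 77.01 : 14.83

Expanding (0.722 + 0.278)^2:
P(M) = 0.722^2 = 0.521284
P(M+2) = 2 × 0.722^1 × 0.278^1 = 0.401432
P(M+4) = 0.278^2 = 0.077284
The M peak is largest (0.521284); scaling to 100 gives 100.00 : 77.01 : 14.83.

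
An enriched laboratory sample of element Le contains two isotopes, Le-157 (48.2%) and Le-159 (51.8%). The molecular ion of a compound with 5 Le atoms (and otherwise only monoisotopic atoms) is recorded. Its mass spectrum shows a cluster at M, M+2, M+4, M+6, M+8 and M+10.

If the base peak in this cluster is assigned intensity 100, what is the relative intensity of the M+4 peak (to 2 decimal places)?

(0.482 + 0.518)^5 gives M 0.0260, M+2 0.1398, M+4 0.3005, M+6 0.3229, M+8 0.1735, M+10 0.0373; the largest is M+6.
P(M+6) = C(5,3) × 0.482^2 × 0.518^3 = 10 × 0.232324 × 0.13899183 = 0.322911 (base)
P(M+4) = C(5,2) × 0.482^3 × 0.518^2 = 10 × 0.11198017 × 0.268324 = 0.300470
Relative intensity = 0.300470 / 0.322911 × 100 = 93.05

93.05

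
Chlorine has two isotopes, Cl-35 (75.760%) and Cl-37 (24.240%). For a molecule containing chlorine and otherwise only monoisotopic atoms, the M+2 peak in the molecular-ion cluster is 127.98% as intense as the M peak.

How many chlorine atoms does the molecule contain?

The M+2/M ratio from n Cl atoms is n · q/p = n · 0.24240/0.75760.
n = 1.2798 × 0.75760/0.24240 = 4.00 ≈ 4

4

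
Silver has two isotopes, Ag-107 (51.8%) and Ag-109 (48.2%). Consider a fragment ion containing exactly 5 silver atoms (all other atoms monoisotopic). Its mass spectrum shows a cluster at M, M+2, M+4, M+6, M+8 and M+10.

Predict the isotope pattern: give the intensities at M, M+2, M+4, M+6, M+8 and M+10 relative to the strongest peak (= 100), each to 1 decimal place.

Each Ag atom is independently Ag-107 (p = 0.518) or Ag-109 (q = 0.482); the cluster is the binomial expansion (p + q)^5.
P(M) = 0.518^5 = 0.037295
P(M+2) = 5 × 0.518^4 × 0.482^1 = 0.173515
P(M+4) = 10 × 0.518^3 × 0.482^2 = 0.322911
P(M+6) = 10 × 0.518^2 × 0.482^3 = 0.300470
P(M+8) = 5 × 0.518^1 × 0.482^4 = 0.139794
P(M+10) = 0.482^5 = 0.026016
The M+4 peak is largest (0.322911); scaling to 100 gives 11.5 : 53.7 : 100.0 : 93.1 : 43.3 : 8.1.

11.5 : 53.7 : 100.0 : 93.1 : 43.3 : 8.1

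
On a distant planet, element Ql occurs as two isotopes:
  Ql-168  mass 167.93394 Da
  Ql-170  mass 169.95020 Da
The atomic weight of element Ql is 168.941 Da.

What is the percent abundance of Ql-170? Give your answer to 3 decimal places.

49.947%

Let x be the fractional abundance of Ql-168; then Ql-170 has abundance 1 − x.
167.93394·x + 169.95020·(1 − x) = 168.941
(167.93394 − 169.95020)·x = 168.941 − 169.95020
x = -1.00920 / -2.01626 = 0.50053 → 50.053% Ql-168, 49.947% Ql-170.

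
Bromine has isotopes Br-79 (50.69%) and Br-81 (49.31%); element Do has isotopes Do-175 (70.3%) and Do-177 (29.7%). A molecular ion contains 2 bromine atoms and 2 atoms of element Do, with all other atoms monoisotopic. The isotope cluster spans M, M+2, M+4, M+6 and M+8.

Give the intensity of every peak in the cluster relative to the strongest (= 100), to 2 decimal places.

Bromine pattern (n=2): 0.25694761 : 0.49990478 : 0.24314761
Element Do pattern (n=2): 0.494209 : 0.417582 : 0.088209
Convolve the two distributions (both contribute in 2-u steps):
  M: 0.25694761×0.494209 = 0.126986
  M+2: 0.25694761×0.417582 + 0.49990478×0.494209 = 0.354354
  M+4: 0.25694761×0.088209 + 0.49990478×0.417582 + 0.24314761×0.494209 = 0.351582
  M+6: 0.49990478×0.088209 + 0.24314761×0.417582 = 0.145630
  M+8: 0.24314761×0.088209 = 0.021448
Scale to base peak (0.354354) = 100: 35.84 : 100.00 : 99.22 : 41.10 : 6.05

35.84 : 100.00 : 99.22 : 41.10 : 6.05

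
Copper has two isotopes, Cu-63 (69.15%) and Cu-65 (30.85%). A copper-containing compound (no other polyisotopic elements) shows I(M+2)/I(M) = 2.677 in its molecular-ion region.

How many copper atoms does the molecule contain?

6

With n Cu atoms, P(M+2)/P(M) = C(n,1)·p^(n−1)q / p^n = n·q/p = n · 0.3085/0.6915.
n = 2.677 × 0.6915/0.3085 = 6.00 ≈ 6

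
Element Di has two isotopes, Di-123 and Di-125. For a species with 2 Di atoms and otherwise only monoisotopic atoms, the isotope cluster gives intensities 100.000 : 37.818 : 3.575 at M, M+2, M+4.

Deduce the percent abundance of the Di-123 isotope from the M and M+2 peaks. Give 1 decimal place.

Let p = fractional abundance of Di-123. I(M+2)/I(M) = [C(2,1)·p^1·(1−p)] / p^2 = 2·(1−p)/p = 37.818/100.000 = 0.3782
(1−p)/p = 0.3782/2 = 0.1891  ⇒  p = 1/(1 + 0.1891) = 0.8410
Di-123: 84.1%, Di-125: 15.9%.

84.1%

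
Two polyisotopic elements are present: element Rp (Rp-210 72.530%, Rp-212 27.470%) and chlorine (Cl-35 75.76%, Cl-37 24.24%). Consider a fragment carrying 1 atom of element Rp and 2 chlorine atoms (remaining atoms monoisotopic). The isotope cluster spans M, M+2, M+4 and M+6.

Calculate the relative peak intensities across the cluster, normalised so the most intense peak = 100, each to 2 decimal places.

98.17 : 100.00 : 33.84 : 3.81

Element Rp pattern (n=1): 0.7253 : 0.2747
Chlorine pattern (n=2): 0.57395776 : 0.36728448 : 0.05875776
Convolve the two distributions (both contribute in 2-u steps):
  M: 0.7253×0.57395776 = 0.416292
  M+2: 0.7253×0.36728448 + 0.2747×0.57395776 = 0.424058
  M+4: 0.7253×0.05875776 + 0.2747×0.36728448 = 0.143510
  M+6: 0.2747×0.05875776 = 0.016141
Scale to base peak (0.424058) = 100: 98.17 : 100.00 : 33.84 : 3.81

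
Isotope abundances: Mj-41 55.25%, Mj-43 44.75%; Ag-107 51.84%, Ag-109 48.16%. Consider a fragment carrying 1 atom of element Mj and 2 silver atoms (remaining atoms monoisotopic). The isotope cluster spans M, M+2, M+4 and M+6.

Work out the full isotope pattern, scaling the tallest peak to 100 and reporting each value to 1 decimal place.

Element Mj pattern (n=1): 0.5525 : 0.4475
Silver pattern (n=2): 0.26873856 : 0.49932288 : 0.23193856
Convolve the two distributions (both contribute in 2-u steps):
  M: 0.5525×0.26873856 = 0.148478
  M+2: 0.5525×0.49932288 + 0.4475×0.26873856 = 0.396136
  M+4: 0.5525×0.23193856 + 0.4475×0.49932288 = 0.351593
  M+6: 0.4475×0.23193856 = 0.103793
Scale to base peak (0.396136) = 100: 37.5 : 100.0 : 88.8 : 26.2

37.5 : 100.0 : 88.8 : 26.2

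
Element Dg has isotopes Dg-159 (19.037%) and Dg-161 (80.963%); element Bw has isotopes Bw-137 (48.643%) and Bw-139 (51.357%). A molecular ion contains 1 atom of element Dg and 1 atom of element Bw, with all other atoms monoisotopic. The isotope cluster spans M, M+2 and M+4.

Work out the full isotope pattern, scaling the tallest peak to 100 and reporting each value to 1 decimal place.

18.8 : 100.0 : 84.6

Element Dg pattern (n=1): 0.19037 : 0.80963
Element Bw pattern (n=1): 0.48643 : 0.51357
Convolve the two distributions (both contribute in 2-u steps):
  M: 0.19037×0.48643 = 0.092602
  M+2: 0.19037×0.51357 + 0.80963×0.48643 = 0.491597
  M+4: 0.80963×0.51357 = 0.415802
Scale to base peak (0.491597) = 100: 18.8 : 100.0 : 84.6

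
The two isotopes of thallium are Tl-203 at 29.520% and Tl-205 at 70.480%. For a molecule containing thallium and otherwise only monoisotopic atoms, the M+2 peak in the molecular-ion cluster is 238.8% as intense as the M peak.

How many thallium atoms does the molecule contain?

1

For n independent Tl atoms, I(M+2)/I(M) = n · (abundance Tl-205) / (abundance Tl-203) = n · 0.70480/0.29520.
n = 2.388 × 0.29520/0.70480 = 1.00 ≈ 1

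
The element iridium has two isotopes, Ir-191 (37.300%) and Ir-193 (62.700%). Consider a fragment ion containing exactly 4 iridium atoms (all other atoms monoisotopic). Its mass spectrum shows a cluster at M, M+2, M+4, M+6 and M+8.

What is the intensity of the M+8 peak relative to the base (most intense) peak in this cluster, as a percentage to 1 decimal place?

42.0%

Term probabilities: M 0.0194, M+2 0.1302, M+4 0.3282, M+6 0.3678, M+8 0.1546. Base peak = M+6.
P(M+6) = C(4,3) × 0.37300^1 × 0.62700^3 = 4 × 0.3730 × 0.24649188 = 0.367766 (base)
P(M+8) = C(4,4) × 0.37300^0 × 0.62700^4 = 1 × 1.0000 × 0.15455041 = 0.154550
Relative intensity = 0.154550 / 0.367766 × 100 = 42.0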